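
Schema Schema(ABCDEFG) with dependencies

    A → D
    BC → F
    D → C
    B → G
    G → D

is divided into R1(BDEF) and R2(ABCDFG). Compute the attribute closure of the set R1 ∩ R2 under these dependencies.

R1 ∩ R2 = {BDF}.
D → C applies, adding C
B → G applies, adding G
Closure: {BCDFG}.

BCDFG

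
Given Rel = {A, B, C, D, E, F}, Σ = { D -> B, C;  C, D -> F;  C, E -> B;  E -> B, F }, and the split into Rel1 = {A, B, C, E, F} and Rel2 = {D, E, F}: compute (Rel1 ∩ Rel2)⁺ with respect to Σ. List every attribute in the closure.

B, E, F

Rel1 ∩ Rel2 = {E, F}.
E → B, F applies, adding B
Closure: {B, E, F}.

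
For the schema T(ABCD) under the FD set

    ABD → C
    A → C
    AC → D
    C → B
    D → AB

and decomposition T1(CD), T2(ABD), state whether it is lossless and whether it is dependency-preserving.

lossless but not dependency-preserving

Lossless test: (D)⁺ = {ABCD}, which contains all of one fragment — lossless.
Dependency preservation: the restricted closure of {C} across the fragments never reaches {B}, so C → B cannot be enforced without a join — not preserved.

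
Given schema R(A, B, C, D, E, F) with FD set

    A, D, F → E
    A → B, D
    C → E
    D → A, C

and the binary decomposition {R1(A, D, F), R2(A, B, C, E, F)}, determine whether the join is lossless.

Common attributes: R1 ∩ R2 = {A, F}.
Closure of {A, F}: A → B, D applies, adding B, D; D → A, C applies, adding C; A, D, F → E applies, adding E. So (A, F)⁺ = {A, B, C, D, E, F}.
This closure contains every attribute of R1, so R1 ∩ R2 → R1. The join is lossless.

Yes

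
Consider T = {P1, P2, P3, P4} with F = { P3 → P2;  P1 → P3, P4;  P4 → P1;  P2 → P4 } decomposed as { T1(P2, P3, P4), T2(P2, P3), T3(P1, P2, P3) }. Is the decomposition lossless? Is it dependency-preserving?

lossless and dependency-preserving

Lossless test (chase): Rows 1 and 2 agree on P2; apply P2→P4 and equate their P4 entries. Rows 1 and 3 agree on P2; apply P2→P4 and equate their P4 entries. Rows 1 and 2 agree on P4; apply P4→P1 and equate their P1 entries. Rows 1 and 3 agree on P4; apply P4→P1 and equate their P1 entries. Row 1 is now all distinguished symbols — the join is lossless.
Dependency preservation: P1 → P3, P4; P4 → P1 are not contained in any single fragment, but the restricted closure of each left-hand side across the fragments still reaches the right-hand side; the remaining FDs each lie inside some fragment. All dependencies are preserved.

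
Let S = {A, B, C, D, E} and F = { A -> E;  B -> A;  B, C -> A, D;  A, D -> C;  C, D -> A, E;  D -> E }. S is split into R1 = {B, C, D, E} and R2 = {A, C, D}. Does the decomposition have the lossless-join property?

Common attributes: R1 ∩ R2 = {C, D}.
Closure of {C, D}: C, D → A, E applies, adding A, E. So (C, D)⁺ = {A, C, D, E}.
This closure contains every attribute of R2, so R1 ∩ R2 → R2. The join is lossless.

Yes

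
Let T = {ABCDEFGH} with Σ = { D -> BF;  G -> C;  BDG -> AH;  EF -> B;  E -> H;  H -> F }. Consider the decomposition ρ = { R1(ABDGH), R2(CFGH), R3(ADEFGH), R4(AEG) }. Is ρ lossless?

Chase test. Columns are ABCDEFGH; row i has aⱼ where attribute j ∈ Ri, else bᵢⱼ.
Initial tableau (one row per fragment):
  row 1: a1 a2 b13 a4 b15 b16 a7 a8
  row 2: b21 b22 a3 b24 b25 a6 a7 a8
  row 3: a1 b32 b33 a4 a5 a6 a7 a8
  row 4: a1 b42 b43 b44 a5 b46 a7 b48
Rows 1 and 3 agree on D; apply D→BF and equate their BF entries.
Rows 1 and 2 agree on G; apply G→C and equate their C entries.
Rows 1 and 3 agree on G; apply G→C and equate their C entries.
Rows 1 and 4 agree on G; apply G→C and equate their C entries.
Rows 3 and 4 agree on E; apply E→H and equate their H entries.
Rows 1 and 4 agree on H; apply H→F and equate their F entries.
Rows 3 and 4 agree on EF; apply EF→B and equate their B entries.
Row 3 is now all distinguished symbols — the join is lossless.

Yes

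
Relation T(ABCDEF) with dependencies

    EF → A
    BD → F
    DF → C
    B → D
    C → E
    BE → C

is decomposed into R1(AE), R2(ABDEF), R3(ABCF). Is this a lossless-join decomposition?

Chase test. Columns are ABCDEF; row i has aⱼ where attribute j ∈ Ri, else bᵢⱼ.
Initial tableau (one row per fragment):
  row 1: a1 b12 b13 b14 a5 b16
  row 2: a1 a2 b23 a4 a5 a6
  row 3: a1 a2 a3 b34 b35 a6
Rows 2 and 3 agree on B; apply B→D and equate their D entries.
Rows 2 and 3 agree on DF; apply DF→C and equate their C entries.
Rows 2 and 3 agree on C; apply C→E and equate their E entries.
Row 2 is now all distinguished symbols — the join is lossless.

Yes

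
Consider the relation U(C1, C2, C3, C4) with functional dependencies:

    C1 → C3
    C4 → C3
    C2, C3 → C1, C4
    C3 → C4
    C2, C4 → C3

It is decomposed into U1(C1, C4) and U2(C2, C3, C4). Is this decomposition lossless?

Common attributes: U1 ∩ U2 = {C4}.
Closure of {C4}: C4 → C3 applies, adding C3. So (C4)⁺ = {C3, C4}.
The closure contains neither all of U1 = {C1, C4} nor all of U2 = {C2, C3, C4}, so the common attributes are not a superkey of either fragment. The join is lossy.

No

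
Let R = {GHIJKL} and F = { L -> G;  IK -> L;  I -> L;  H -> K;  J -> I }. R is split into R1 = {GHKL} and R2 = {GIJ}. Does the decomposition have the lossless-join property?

No

Common attributes: R1 ∩ R2 = {G}.
No dependency enlarges {G}, so (G)⁺ = {G}.
The closure contains neither all of R1 = {GHKL} nor all of R2 = {GIJ}, so the common attributes are not a superkey of either fragment. The join is lossy.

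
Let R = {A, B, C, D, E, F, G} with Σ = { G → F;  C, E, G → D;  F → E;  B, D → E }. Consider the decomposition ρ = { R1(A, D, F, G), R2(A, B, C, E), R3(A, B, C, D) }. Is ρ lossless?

No

Chase test. Columns are A, B, C, D, E, F, G; row i has aⱼ where attribute j ∈ Ri, else bᵢⱼ.
Initial tableau (one row per fragment):
  row 1: a1 b12 b13 a4 b15 a6 a7
  row 2: a1 a2 a3 b24 a5 b26 b27
  row 3: a1 a2 a3 a4 b35 b36 b37
No row becomes fully distinguished — the join is lossy.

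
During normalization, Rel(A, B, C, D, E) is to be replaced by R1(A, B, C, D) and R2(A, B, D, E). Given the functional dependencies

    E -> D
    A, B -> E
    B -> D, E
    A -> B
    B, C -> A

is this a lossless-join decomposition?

Common attributes: R1 ∩ R2 = {A, B, D}.
Closure of {A, B, D}: A, B → E applies, adding E. So (A, B, D)⁺ = {A, B, D, E}.
This closure contains every attribute of R2, so R1 ∩ R2 → R2. The join is lossless.

Yes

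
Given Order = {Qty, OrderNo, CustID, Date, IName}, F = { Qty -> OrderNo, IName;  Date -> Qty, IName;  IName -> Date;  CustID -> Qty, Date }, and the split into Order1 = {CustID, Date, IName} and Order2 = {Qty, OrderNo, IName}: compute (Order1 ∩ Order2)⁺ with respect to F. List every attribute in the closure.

Order1 ∩ Order2 = {IName}.
IName → Date applies, adding Date
Date → Qty, IName applies, adding Qty
Qty → OrderNo, IName applies, adding OrderNo
Closure: {Qty, OrderNo, Date, IName}.

Qty, OrderNo, Date, IName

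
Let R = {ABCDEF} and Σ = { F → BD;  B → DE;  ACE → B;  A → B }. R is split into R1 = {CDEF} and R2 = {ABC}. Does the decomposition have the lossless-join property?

No

Common attributes: R1 ∩ R2 = {C}.
No dependency enlarges {C}, so (C)⁺ = {C}.
The closure contains neither all of R1 = {CDEF} nor all of R2 = {ABC}, so the common attributes are not a superkey of either fragment. The join is lossy.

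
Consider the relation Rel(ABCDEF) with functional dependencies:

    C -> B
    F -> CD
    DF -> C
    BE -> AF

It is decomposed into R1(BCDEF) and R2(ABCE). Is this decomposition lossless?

Yes

Common attributes: R1 ∩ R2 = {BCE}.
Closure of {BCE}: BE → AF applies, adding AF; F → CD applies, adding D. So (BCE)⁺ = {ABCDEF}.
This closure contains every attribute of R1, so R1 ∩ R2 → R1. The join is lossless.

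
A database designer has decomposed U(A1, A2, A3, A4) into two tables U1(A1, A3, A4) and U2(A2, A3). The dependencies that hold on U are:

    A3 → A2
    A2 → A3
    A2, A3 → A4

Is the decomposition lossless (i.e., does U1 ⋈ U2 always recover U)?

Common attributes: U1 ∩ U2 = {A3}.
Closure of {A3}: A3 → A2 applies, adding A2; A2, A3 → A4 applies, adding A4. So (A3)⁺ = {A2, A3, A4}.
This closure contains every attribute of U2, so U1 ∩ U2 → U2. The join is lossless.

Yes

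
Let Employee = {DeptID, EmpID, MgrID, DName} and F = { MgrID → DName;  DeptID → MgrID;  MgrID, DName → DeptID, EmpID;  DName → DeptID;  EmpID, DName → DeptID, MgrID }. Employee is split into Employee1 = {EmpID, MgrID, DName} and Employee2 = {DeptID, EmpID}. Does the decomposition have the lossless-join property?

No

Common attributes: Employee1 ∩ Employee2 = {EmpID}.
No dependency enlarges {EmpID}, so (EmpID)⁺ = {EmpID}.
The closure contains neither all of Employee1 = {EmpID, MgrID, DName} nor all of Employee2 = {DeptID, EmpID}, so the common attributes are not a superkey of either fragment. The join is lossy.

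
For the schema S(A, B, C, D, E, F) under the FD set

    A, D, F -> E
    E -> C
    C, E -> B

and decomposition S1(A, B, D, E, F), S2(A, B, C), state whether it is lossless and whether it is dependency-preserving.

Lossless test: (A, B)⁺ = {A, B}, which is a superkey of neither fragment — lossy.
Dependency preservation: the restricted closure of {E} across the fragments never reaches {C}, so E → C cannot be enforced without a join — not preserved.

lossy and not dependency-preserving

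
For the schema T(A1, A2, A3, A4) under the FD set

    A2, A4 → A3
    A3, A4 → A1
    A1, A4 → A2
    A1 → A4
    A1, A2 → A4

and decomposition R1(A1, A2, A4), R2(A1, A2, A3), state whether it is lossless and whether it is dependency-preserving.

Lossless test: (A1, A2)⁺ = {A1, A2, A3, A4}, which contains all of one fragment — lossless.
Dependency preservation: the restricted closure of {A3, A4} across the fragments never reaches {A1}, so A3, A4 → A1 cannot be enforced without a join — not preserved.

lossless but not dependency-preserving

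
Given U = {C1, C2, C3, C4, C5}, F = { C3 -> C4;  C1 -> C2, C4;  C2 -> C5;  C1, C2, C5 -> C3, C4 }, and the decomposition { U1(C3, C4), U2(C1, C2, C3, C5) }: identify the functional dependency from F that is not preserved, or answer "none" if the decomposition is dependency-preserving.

C3 → C4 lies within U1.
C1 → C2, C4: restricted closure across fragments reaches C2, C4.
C2 → C5 lies within U2.
C1, C2, C5 → C3, C4: restricted closure across fragments reaches C3, C4.
Every dependency is enforceable on the fragments, so the decomposition is dependency-preserving.

none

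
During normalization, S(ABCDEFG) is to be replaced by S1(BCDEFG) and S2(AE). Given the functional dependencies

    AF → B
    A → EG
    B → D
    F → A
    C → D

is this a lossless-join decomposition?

Common attributes: S1 ∩ S2 = {E}.
No dependency enlarges {E}, so (E)⁺ = {E}.
The closure contains neither all of S1 = {BCDEFG} nor all of S2 = {AE}, so the common attributes are not a superkey of either fragment. The join is lossy.

No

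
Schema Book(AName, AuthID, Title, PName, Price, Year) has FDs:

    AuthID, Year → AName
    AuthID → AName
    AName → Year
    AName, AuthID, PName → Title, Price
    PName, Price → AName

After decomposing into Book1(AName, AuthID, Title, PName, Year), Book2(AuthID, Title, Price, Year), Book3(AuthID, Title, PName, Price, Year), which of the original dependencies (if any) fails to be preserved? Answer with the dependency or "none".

PName, Price → AName

Check PName, Price → AName: no single fragment contains all of {AName, PName, Price}, and the restricted closure of {PName, Price} across the fragments never reaches {AName}.
AuthID, Year → AName is preserved.
AuthID → AName is preserved.
AName → Year is preserved.
AName, AuthID, PName → Title, Price is preserved.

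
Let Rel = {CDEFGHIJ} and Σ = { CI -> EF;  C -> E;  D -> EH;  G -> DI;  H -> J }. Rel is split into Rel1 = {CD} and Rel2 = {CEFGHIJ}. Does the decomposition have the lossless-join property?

Common attributes: Rel1 ∩ Rel2 = {C}.
Closure of {C}: C → E applies, adding E. So (C)⁺ = {CE}.
The closure contains neither all of Rel1 = {CD} nor all of Rel2 = {CEFGHIJ}, so the common attributes are not a superkey of either fragment. The join is lossy.

No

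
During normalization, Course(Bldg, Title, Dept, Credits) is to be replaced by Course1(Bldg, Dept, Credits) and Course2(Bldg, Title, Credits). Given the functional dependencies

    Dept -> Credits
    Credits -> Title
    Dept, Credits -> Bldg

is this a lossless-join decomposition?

Common attributes: Course1 ∩ Course2 = {Bldg, Credits}.
Closure of {Bldg, Credits}: Credits → Title applies, adding Title. So (Bldg, Credits)⁺ = {Bldg, Title, Credits}.
This closure contains every attribute of Course2, so Course1 ∩ Course2 → Course2. The join is lossless.

Yes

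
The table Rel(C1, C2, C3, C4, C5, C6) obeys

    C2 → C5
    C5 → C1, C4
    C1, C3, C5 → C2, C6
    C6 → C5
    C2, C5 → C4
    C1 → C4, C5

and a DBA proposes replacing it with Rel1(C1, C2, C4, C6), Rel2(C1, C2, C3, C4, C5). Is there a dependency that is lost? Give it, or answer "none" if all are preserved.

Check C1, C3, C5 → C2, C6: no single fragment contains all of {C1, C2, C3, C5, C6}, and the restricted closure of {C1, C3, C5} across the fragments never reaches {C2, C6}.
C2 → C5 is preserved.
C5 → C1, C4 is preserved.
C6 → C5 is preserved.
C2, C5 → C4 is preserved.
C1 → C4, C5 is preserved.

C1, C3, C5 → C2, C6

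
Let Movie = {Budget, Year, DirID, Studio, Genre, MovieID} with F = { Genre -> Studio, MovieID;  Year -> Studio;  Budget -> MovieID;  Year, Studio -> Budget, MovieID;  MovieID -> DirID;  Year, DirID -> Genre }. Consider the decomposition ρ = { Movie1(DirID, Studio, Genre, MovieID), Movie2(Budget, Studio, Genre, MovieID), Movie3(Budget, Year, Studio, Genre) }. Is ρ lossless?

Chase test. Columns are Budget, Year, DirID, Studio, Genre, MovieID; row i has aⱼ where attribute j ∈ Moviei, else bᵢⱼ.
Initial tableau (one row per fragment):
  row 1: b11 b12 a3 a4 a5 a6
  row 2: a1 b22 b23 a4 a5 a6
  row 3: a1 a2 b33 a4 a5 b36
Rows 1 and 3 agree on Genre; apply Genre→Studio, MovieID and equate their Studio, MovieID entries.
Rows 1 and 2 agree on MovieID; apply MovieID→DirID and equate their DirID entries.
Rows 1 and 3 agree on MovieID; apply MovieID→DirID and equate their DirID entries.
Row 3 is now all distinguished symbols — the join is lossless.

Yes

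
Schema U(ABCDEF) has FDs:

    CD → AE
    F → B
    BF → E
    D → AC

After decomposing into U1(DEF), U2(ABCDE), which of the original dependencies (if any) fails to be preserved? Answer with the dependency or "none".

F → B

Check F → B: no single fragment contains all of {BF}, and the restricted closure of {F} across the fragments never reaches {B}.
CD → AE is preserved.
BF → E is preserved.
D → AC is preserved.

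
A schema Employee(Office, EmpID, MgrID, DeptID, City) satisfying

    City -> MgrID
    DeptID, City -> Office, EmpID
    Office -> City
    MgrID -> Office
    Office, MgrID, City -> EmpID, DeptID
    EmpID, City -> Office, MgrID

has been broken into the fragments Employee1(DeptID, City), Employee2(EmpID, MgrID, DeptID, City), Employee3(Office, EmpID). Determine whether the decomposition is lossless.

No

Chase test. Columns are Office, EmpID, MgrID, DeptID, City; row i has aⱼ where attribute j ∈ Employeei, else bᵢⱼ.
Initial tableau (one row per fragment):
  row 1: b11 b12 b13 a4 a5
  row 2: b21 a2 a3 a4 a5
  row 3: a1 a2 b33 b34 b35
Rows 1 and 2 agree on City; apply City→MgrID and equate their MgrID entries.
Rows 1 and 2 agree on DeptID, City; apply DeptID, City→Office, EmpID and equate their Office, EmpID entries.
No row becomes fully distinguished — the join is lossy.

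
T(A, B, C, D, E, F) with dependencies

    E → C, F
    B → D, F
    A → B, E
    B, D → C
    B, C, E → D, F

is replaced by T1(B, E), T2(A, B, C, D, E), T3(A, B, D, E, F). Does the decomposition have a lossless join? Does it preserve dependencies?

Lossless test (chase): Rows 1 and 2 agree on E; apply E→C, F and equate their C, F entries. Rows 1 and 3 agree on E; apply E→C, F and equate their C, F entries. Rows 1 and 2 agree on B; apply B→D, F and equate their D, F entries. Row 2 is now all distinguished symbols — the join is lossless.
Dependency preservation: E → C, F; B, C, E → D, F are not contained in any single fragment, but the restricted closure of each left-hand side across the fragments still reaches the right-hand side; the remaining FDs each lie inside some fragment. All dependencies are preserved.

lossless and dependency-preserving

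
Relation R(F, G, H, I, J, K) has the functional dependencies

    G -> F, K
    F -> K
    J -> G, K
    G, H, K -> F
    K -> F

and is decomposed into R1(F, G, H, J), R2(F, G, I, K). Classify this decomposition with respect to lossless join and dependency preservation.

Lossless test: (F, G)⁺ = {F, G, K}, which is a superkey of neither fragment — lossy.
Dependency preservation: J → G, K; G, H, K → F are not contained in any single fragment, but the restricted closure of each left-hand side across the fragments still reaches the right-hand side; the remaining FDs each lie inside some fragment. All dependencies are preserved.

lossy but dependency-preserving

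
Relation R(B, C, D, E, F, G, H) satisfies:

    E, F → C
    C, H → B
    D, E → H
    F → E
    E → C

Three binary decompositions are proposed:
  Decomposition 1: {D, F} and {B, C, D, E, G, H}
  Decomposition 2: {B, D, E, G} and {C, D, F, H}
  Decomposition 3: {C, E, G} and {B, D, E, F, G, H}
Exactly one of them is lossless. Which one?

Decomposition 3

Decomposition 1: common = {D}, closure = {D} → lossy.
Decomposition 2: common = {D}, closure = {D} → lossy.
Decomposition 3: common = {E, G}, closure = {C, E, G} → lossless.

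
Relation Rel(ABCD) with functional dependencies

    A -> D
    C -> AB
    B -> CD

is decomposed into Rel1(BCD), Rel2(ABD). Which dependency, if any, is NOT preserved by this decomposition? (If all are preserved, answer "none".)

A → D lies within Rel2.
C → AB: restricted closure across fragments reaches AB.
B → CD lies within Rel1.
Every dependency is enforceable on the fragments, so the decomposition is dependency-preserving.

none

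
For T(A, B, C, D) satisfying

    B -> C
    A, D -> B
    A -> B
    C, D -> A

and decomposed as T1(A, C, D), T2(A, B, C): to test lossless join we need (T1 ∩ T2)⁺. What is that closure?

A, B, C

T1 ∩ T2 = {A, C}.
A → B applies, adding B
Closure: {A, B, C}.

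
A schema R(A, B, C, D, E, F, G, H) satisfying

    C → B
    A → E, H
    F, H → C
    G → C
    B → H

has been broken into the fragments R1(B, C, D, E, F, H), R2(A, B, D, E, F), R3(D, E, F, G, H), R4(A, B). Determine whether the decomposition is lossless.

No

Chase test. Columns are A, B, C, D, E, F, G, H; row i has aⱼ where attribute j ∈ Ri, else bᵢⱼ.
Initial tableau (one row per fragment):
  row 1: b11 a2 a3 a4 a5 a6 b17 a8
  row 2: a1 a2 b23 a4 a5 a6 b27 b28
  row 3: b31 b32 b33 a4 a5 a6 a7 a8
  row 4: a1 a2 b43 b44 b45 b46 b47 b48
Rows 2 and 4 agree on A; apply A→E, H and equate their E, H entries.
Rows 1 and 3 agree on F, H; apply F, H→C and equate their C entries.
Rows 1 and 2 agree on B; apply B→H and equate their H entries.
Rows 1 and 3 agree on C; apply C→B and equate their B entries.
Rows 1 and 2 agree on F, H; apply F, H→C and equate their C entries.
No row becomes fully distinguished — the join is lossy.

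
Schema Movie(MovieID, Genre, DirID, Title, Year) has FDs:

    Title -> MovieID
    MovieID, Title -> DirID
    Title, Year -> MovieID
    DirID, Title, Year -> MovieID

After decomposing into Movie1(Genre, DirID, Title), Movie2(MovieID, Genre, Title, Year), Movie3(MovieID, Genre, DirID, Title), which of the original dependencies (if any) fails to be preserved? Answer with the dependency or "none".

none

Title → MovieID lies within Movie2.
MovieID, Title → DirID lies within Movie3.
Title, Year → MovieID lies within Movie2.
DirID, Title, Year → MovieID: restricted closure across fragments reaches MovieID.
Every dependency is enforceable on the fragments, so the decomposition is dependency-preserving.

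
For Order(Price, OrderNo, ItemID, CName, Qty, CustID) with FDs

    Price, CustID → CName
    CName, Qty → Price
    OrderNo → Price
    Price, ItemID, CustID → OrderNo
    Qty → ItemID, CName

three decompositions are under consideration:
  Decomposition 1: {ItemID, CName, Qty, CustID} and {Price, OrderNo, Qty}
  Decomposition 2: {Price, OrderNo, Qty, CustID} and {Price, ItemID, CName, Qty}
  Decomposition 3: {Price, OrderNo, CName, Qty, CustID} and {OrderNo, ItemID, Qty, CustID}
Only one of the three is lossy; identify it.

Decomposition 1

Decomposition 1: common = {Qty}, closure = {Price, ItemID, CName, Qty} → lossy.
Decomposition 2: common = {Price, Qty}, closure = {Price, ItemID, CName, Qty} → lossless.
Decomposition 3: common = {OrderNo, Qty, CustID}, closure = {Price, OrderNo, ItemID, CName, Qty, CustID} → lossless.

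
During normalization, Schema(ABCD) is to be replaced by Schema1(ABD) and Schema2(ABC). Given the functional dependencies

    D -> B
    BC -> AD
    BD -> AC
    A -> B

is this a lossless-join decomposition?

No

Common attributes: Schema1 ∩ Schema2 = {AB}.
No dependency enlarges {AB}, so (AB)⁺ = {AB}.
The closure contains neither all of Schema1 = {ABD} nor all of Schema2 = {ABC}, so the common attributes are not a superkey of either fragment. The join is lossy.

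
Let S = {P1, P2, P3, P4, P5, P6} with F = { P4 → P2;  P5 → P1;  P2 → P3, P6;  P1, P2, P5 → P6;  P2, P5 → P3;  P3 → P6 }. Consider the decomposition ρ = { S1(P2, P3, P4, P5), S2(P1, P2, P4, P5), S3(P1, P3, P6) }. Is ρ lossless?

Chase test. Columns are P1, P2, P3, P4, P5, P6; row i has aⱼ where attribute j ∈ Si, else bᵢⱼ.
Initial tableau (one row per fragment):
  row 1: b11 a2 a3 a4 a5 b16
  row 2: a1 a2 b23 a4 a5 b26
  row 3: a1 b32 a3 b34 b35 a6
Rows 1 and 2 agree on P5; apply P5→P1 and equate their P1 entries.
Rows 1 and 2 agree on P2; apply P2→P3, P6 and equate their P3, P6 entries.
Rows 1 and 3 agree on P3; apply P3→P6 and equate their P6 entries.
Row 1 is now all distinguished symbols — the join is lossless.

Yes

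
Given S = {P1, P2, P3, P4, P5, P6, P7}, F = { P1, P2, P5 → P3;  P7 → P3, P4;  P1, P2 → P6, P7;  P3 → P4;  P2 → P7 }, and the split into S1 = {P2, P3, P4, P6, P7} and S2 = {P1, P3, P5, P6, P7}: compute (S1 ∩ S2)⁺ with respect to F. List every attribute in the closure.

P3, P4, P6, P7

S1 ∩ S2 = {P3, P6, P7}.
P7 → P3, P4 applies, adding P4
Closure: {P3, P4, P6, P7}.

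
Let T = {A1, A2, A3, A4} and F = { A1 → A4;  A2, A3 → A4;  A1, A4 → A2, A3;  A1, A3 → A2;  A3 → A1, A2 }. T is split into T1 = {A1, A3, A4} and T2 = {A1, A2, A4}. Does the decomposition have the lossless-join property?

Common attributes: T1 ∩ T2 = {A1, A4}.
Closure of {A1, A4}: A1, A4 → A2, A3 applies, adding A2, A3. So (A1, A4)⁺ = {A1, A2, A3, A4}.
This closure contains every attribute of T1, so T1 ∩ T2 → T1. The join is lossless.

Yes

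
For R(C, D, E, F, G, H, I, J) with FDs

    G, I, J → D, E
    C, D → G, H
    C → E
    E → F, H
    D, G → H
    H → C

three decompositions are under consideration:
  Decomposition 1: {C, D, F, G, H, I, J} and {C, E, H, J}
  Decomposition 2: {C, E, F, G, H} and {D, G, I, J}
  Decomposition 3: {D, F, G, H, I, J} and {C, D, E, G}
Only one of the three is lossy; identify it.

Decomposition 1: common = {C, H, J}, closure = {C, E, F, H, J} → lossless.
Decomposition 2: common = {G}, closure = {G} → lossy.
Decomposition 3: common = {D, G}, closure = {C, D, E, F, G, H} → lossless.

Decomposition 2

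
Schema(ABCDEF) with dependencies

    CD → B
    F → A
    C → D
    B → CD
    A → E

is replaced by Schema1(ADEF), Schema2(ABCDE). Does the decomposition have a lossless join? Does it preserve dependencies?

Lossless test: (ADE)⁺ = {ADE}, which is a superkey of neither fragment — lossy.
Dependency preservation: every FD's attributes lie within a single fragment, so each can be enforced locally — preserved.

lossy but dependency-preserving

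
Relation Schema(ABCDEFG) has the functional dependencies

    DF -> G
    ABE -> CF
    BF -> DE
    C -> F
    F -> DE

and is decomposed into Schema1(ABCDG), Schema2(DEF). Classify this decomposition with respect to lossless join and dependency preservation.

lossy and not dependency-preserving

Lossless test: (D)⁺ = {D}, which is a superkey of neither fragment — lossy.
Dependency preservation: the restricted closure of {DF} across the fragments never reaches {G}, so DF → G cannot be enforced without a join — not preserved.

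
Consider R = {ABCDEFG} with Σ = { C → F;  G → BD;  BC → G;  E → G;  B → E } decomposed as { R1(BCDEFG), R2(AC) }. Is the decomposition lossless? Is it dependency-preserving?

lossy but dependency-preserving

Lossless test: (C)⁺ = {CF}, which is a superkey of neither fragment — lossy.
Dependency preservation: every FD's attributes lie within a single fragment, so each can be enforced locally — preserved.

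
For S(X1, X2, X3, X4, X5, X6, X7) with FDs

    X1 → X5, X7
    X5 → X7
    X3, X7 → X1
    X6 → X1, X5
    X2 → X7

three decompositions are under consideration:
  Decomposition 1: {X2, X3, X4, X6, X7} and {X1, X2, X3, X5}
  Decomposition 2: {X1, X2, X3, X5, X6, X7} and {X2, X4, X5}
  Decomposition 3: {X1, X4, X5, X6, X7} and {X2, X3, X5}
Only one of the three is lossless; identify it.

Decomposition 1: common = {X2, X3}, closure = {X1, X2, X3, X5, X7} → lossless.
Decomposition 2: common = {X2, X5}, closure = {X2, X5, X7} → lossy.
Decomposition 3: common = {X5}, closure = {X5, X7} → lossy.

Decomposition 1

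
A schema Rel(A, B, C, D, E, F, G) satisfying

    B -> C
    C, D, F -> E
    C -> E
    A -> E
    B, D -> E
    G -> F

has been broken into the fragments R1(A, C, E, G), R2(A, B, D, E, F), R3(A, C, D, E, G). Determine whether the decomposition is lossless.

Chase test. Columns are A, B, C, D, E, F, G; row i has aⱼ where attribute j ∈ Ri, else bᵢⱼ.
Initial tableau (one row per fragment):
  row 1: a1 b12 a3 b14 a5 b16 a7
  row 2: a1 a2 b23 a4 a5 a6 b27
  row 3: a1 b32 a3 a4 a5 b36 a7
Rows 1 and 3 agree on G; apply G→F and equate their F entries.
No row becomes fully distinguished — the join is lossy.

No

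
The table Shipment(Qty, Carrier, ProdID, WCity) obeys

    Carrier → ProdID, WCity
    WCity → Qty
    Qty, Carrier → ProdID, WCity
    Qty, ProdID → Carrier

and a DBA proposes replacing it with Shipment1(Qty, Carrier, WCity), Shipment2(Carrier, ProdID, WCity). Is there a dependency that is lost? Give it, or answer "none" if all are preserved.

Qty, ProdID → Carrier

Check Qty, ProdID → Carrier: no single fragment contains all of {Qty, Carrier, ProdID}, and the restricted closure of {Qty, ProdID} across the fragments never reaches {Carrier}.
Carrier → ProdID, WCity is preserved.
WCity → Qty is preserved.
Qty, Carrier → ProdID, WCity is preserved.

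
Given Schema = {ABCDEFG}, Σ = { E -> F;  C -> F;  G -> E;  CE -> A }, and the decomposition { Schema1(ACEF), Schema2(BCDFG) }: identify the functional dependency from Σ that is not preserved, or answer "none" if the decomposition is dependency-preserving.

G -> E

Check G → E: no single fragment contains all of {EG}, and the restricted closure of {G} across the fragments never reaches {E}.
E → F is preserved.
C → F is preserved.
CE → A is preserved.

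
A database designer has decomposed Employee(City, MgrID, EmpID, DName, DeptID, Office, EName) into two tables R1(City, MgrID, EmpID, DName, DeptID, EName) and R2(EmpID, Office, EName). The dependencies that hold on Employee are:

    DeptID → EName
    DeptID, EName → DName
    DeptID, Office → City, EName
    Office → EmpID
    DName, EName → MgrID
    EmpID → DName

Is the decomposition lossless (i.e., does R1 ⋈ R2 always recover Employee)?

No

Common attributes: R1 ∩ R2 = {EmpID, EName}.
Closure of {EmpID, EName}: EmpID → DName applies, adding DName; DName, EName → MgrID applies, adding MgrID. So (EmpID, EName)⁺ = {MgrID, EmpID, DName, EName}.
The closure contains neither all of R1 = {City, MgrID, EmpID, DName, DeptID, EName} nor all of R2 = {EmpID, Office, EName}, so the common attributes are not a superkey of either fragment. The join is lossy.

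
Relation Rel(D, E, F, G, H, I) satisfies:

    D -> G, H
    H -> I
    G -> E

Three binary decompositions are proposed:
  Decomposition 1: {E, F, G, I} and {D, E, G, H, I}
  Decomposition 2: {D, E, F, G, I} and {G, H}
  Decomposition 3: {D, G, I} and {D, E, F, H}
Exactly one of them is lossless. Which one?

Decomposition 1: common = {E, G, I}, closure = {E, G, I} → lossy.
Decomposition 2: common = {G}, closure = {E, G} → lossy.
Decomposition 3: common = {D}, closure = {D, E, G, H, I} → lossless.

Decomposition 3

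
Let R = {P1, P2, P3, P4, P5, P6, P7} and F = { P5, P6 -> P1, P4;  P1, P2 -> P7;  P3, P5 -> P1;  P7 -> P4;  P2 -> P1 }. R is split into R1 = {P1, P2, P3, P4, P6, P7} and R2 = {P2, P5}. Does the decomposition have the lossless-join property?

Common attributes: R1 ∩ R2 = {P2}.
Closure of {P2}: P2 → P1 applies, adding P1; P1, P2 → P7 applies, adding P7; P7 → P4 applies, adding P4. So (P2)⁺ = {P1, P2, P4, P7}.
The closure contains neither all of R1 = {P1, P2, P3, P4, P6, P7} nor all of R2 = {P2, P5}, so the common attributes are not a superkey of either fragment. The join is lossy.

No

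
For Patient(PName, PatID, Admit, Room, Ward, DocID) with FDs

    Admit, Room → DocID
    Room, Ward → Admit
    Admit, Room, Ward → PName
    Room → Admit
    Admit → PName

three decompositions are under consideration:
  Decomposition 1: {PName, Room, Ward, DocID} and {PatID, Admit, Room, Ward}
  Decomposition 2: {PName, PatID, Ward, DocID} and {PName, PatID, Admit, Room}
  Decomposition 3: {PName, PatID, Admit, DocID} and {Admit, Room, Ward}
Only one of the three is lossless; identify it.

Decomposition 1: common = {Room, Ward}, closure = {PName, Admit, Room, Ward, DocID} → lossless.
Decomposition 2: common = {PName, PatID}, closure = {PName, PatID} → lossy.
Decomposition 3: common = {Admit}, closure = {PName, Admit} → lossy.

Decomposition 1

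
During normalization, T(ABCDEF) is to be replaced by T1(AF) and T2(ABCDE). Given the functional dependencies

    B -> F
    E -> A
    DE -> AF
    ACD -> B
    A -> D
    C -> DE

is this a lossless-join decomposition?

No

Common attributes: T1 ∩ T2 = {A}.
Closure of {A}: A → D applies, adding D. So (A)⁺ = {AD}.
The closure contains neither all of T1 = {AF} nor all of T2 = {ABCDE}, so the common attributes are not a superkey of either fragment. The join is lossy.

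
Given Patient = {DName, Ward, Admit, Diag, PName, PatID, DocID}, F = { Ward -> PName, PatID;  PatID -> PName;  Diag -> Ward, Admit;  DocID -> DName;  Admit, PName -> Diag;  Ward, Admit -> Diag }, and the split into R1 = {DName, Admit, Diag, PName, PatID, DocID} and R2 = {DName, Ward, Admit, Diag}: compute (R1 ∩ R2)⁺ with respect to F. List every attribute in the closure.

R1 ∩ R2 = {DName, Admit, Diag}.
Diag → Ward, Admit applies, adding Ward
Ward → PName, PatID applies, adding PName, PatID
Closure: {DName, Ward, Admit, Diag, PName, PatID}.

DName, Ward, Admit, Diag, PName, PatID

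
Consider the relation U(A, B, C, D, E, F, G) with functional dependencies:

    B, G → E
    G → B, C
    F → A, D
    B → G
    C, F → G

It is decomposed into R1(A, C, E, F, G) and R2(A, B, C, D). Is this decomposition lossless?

Common attributes: R1 ∩ R2 = {A, C}.
No dependency enlarges {A, C}, so (A, C)⁺ = {A, C}.
The closure contains neither all of R1 = {A, C, E, F, G} nor all of R2 = {A, B, C, D}, so the common attributes are not a superkey of either fragment. The join is lossy.

No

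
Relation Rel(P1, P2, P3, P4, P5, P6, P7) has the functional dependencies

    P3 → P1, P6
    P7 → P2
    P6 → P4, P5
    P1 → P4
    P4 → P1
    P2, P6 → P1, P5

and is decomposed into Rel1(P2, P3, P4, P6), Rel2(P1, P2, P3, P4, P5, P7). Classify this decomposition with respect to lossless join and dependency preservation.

lossless but not dependency-preserving

Lossless test: (P2, P3, P4)⁺ = {P1, P2, P3, P4, P5, P6}, which contains all of one fragment — lossless.
Dependency preservation: the restricted closure of {P6} across the fragments never reaches {P4, P5}, so P6 → P4, P5 cannot be enforced without a join — not preserved.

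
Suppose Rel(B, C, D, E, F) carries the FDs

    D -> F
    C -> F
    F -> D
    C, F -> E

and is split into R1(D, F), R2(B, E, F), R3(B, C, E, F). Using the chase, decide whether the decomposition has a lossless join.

Chase test. Columns are B, C, D, E, F; row i has aⱼ where attribute j ∈ Ri, else bᵢⱼ.
Initial tableau (one row per fragment):
  row 1: b11 b12 a3 b14 a5
  row 2: a1 b22 b23 a4 a5
  row 3: a1 a2 b33 a4 a5
Rows 1 and 2 agree on F; apply F→D and equate their D entries.
Rows 1 and 3 agree on F; apply F→D and equate their D entries.
Row 3 is now all distinguished symbols — the join is lossless.

Yes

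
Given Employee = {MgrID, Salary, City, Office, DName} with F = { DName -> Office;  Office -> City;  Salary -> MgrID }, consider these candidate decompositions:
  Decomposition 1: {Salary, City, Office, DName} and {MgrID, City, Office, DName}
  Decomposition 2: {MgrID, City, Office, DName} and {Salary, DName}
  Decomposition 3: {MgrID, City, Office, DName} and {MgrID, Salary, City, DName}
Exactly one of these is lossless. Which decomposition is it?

Decomposition 3

Decomposition 1: common = {City, Office, DName}, closure = {City, Office, DName} → lossy.
Decomposition 2: common = {DName}, closure = {City, Office, DName} → lossy.
Decomposition 3: common = {MgrID, City, DName}, closure = {MgrID, City, Office, DName} → lossless.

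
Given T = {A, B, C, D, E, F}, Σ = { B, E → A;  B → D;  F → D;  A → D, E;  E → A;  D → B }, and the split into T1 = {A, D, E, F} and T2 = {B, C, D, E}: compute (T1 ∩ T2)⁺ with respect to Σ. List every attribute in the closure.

T1 ∩ T2 = {D, E}.
E → A applies, adding A
D → B applies, adding B
Closure: {A, B, D, E}.

A, B, D, E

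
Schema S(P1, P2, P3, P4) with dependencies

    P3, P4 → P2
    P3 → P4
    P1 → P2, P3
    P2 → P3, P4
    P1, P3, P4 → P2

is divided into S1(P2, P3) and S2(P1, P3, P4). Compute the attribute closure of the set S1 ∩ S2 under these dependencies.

P2, P3, P4

S1 ∩ S2 = {P3}.
P3 → P4 applies, adding P4
P3, P4 → P2 applies, adding P2
Closure: {P2, P3, P4}.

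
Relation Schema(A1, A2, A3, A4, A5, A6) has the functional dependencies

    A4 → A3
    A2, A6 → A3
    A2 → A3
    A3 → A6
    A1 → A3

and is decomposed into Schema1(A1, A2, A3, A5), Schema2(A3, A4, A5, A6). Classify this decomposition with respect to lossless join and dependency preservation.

Lossless test: (A3, A5)⁺ = {A3, A5, A6}, which is a superkey of neither fragment — lossy.
Dependency preservation: A2, A6 → A3 is not contained in any single fragment, but the restricted closure of its left-hand side across the fragments still reaches the right-hand side; the remaining FDs each lie inside some fragment. All dependencies are preserved.

lossy but dependency-preserving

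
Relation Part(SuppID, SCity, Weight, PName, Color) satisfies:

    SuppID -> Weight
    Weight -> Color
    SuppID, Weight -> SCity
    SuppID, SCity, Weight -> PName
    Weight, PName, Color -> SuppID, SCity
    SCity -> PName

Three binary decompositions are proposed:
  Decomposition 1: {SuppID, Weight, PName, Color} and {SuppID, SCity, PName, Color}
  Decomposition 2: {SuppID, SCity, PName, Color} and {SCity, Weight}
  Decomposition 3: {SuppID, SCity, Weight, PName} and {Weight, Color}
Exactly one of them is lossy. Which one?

Decomposition 1: common = {SuppID, PName, Color}, closure = {SuppID, SCity, Weight, PName, Color} → lossless.
Decomposition 2: common = {SCity}, closure = {SCity, PName} → lossy.
Decomposition 3: common = {Weight}, closure = {Weight, Color} → lossless.

Decomposition 2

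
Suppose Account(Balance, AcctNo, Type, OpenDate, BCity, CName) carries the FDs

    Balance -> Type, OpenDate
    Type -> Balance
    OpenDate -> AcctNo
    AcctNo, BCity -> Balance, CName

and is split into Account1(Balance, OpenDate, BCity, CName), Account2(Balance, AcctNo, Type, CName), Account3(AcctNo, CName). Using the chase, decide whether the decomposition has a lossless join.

Chase test. Columns are Balance, AcctNo, Type, OpenDate, BCity, CName; row i has aⱼ where attribute j ∈ Accounti, else bᵢⱼ.
Initial tableau (one row per fragment):
  row 1: a1 b12 b13 a4 a5 a6
  row 2: a1 a2 a3 b24 b25 a6
  row 3: b31 a2 b33 b34 b35 a6
Rows 1 and 2 agree on Balance; apply Balance→Type, OpenDate and equate their Type, OpenDate entries.
Rows 1 and 2 agree on OpenDate; apply OpenDate→AcctNo and equate their AcctNo entries.
Row 1 is now all distinguished symbols — the join is lossless.

Yes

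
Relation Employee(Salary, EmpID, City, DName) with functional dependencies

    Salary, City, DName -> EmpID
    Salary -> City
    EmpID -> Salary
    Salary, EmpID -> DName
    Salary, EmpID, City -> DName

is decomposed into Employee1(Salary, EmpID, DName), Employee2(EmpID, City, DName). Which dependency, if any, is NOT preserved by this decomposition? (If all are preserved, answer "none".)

Salary -> City

Check Salary → City: no single fragment contains all of {Salary, City}, and the restricted closure of {Salary} across the fragments never reaches {City}.
Salary, City, DName → EmpID is preserved.
EmpID → Salary is preserved.
Salary, EmpID → DName is preserved.
Salary, EmpID, City → DName is preserved.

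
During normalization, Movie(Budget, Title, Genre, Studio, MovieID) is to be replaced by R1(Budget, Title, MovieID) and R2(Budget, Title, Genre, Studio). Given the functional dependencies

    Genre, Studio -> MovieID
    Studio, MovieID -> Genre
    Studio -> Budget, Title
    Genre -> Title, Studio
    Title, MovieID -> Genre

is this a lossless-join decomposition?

No

Common attributes: R1 ∩ R2 = {Budget, Title}.
No dependency enlarges {Budget, Title}, so (Budget, Title)⁺ = {Budget, Title}.
The closure contains neither all of R1 = {Budget, Title, MovieID} nor all of R2 = {Budget, Title, Genre, Studio}, so the common attributes are not a superkey of either fragment. The join is lossy.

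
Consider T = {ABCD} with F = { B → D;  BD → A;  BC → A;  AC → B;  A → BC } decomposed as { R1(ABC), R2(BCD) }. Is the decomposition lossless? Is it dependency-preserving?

lossless and dependency-preserving

Lossless test: (BC)⁺ = {ABCD}, which contains all of one fragment — lossless.
Dependency preservation: BD → A is not contained in any single fragment, but the restricted closure of its left-hand side across the fragments still reaches the right-hand side; the remaining FDs each lie inside some fragment. All dependencies are preserved.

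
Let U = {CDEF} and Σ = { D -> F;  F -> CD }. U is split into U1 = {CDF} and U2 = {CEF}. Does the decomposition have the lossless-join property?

Yes

Common attributes: U1 ∩ U2 = {CF}.
Closure of {CF}: F → CD applies, adding D. So (CF)⁺ = {CDF}.
This closure contains every attribute of U1, so U1 ∩ U2 → U1. The join is lossless.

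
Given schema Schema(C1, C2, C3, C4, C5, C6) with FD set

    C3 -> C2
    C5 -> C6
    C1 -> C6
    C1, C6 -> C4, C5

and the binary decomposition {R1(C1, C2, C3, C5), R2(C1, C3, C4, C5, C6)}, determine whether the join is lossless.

Yes

Common attributes: R1 ∩ R2 = {C1, C3, C5}.
Closure of {C1, C3, C5}: C3 → C2 applies, adding C2; C5 → C6 applies, adding C6; C1, C6 → C4, C5 applies, adding C4. So (C1, C3, C5)⁺ = {C1, C2, C3, C4, C5, C6}.
This closure contains every attribute of R1, so R1 ∩ R2 → R1. The join is lossless.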